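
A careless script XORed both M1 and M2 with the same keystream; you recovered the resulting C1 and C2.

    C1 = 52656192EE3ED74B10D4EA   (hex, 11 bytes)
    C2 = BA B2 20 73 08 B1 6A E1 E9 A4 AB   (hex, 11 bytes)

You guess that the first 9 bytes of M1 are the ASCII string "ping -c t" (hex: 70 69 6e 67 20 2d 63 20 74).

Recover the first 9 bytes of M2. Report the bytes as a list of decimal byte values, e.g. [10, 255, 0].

First, C1 ⊕ C2 = (M1 ⊕ K) ⊕ (M2 ⊕ K) = M1 ⊕ M2, so the key drops out. Then M2 = (M1 ⊕ M2) ⊕ M1 over the first 9 bytes.
byte 0: (52 ^ ba) ^ 70 = e8 ^ 70 = 98
byte 1: (65 ^ b2) ^ 69 = d7 ^ 69 = be
byte 2: (61 ^ 20) ^ 6e = 41 ^ 6e = 2f
byte 3: (92 ^ 73) ^ 67 = e1 ^ 67 = 86
byte 4: (ee ^ 08) ^ 20 = e6 ^ 20 = c6
byte 5: (3e ^ b1) ^ 2d = 8f ^ 2d = a2
byte 6: (d7 ^ 6a) ^ 63 = bd ^ 63 = de
byte 7: (4b ^ e1) ^ 20 = aa ^ 20 = 8a
byte 8: (10 ^ e9) ^ 74 = f9 ^ 74 = 8d

[152, 190, 47, 134, 198, 162, 222, 138, 141]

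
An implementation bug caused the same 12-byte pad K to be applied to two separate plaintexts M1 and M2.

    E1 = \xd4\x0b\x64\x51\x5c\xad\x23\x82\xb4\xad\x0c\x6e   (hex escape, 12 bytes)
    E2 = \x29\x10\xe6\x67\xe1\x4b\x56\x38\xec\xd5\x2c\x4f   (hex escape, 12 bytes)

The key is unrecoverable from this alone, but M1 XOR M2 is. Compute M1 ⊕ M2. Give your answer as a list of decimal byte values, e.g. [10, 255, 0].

E1 ⊕ E2 = (M1 ⊕ K) ⊕ (M2 ⊕ K) = M1 ⊕ M2 — the shared key cancels under XOR.
11010100 XOR 00101001 = 11111101
00001011 XOR 00010000 = 00011011
01100100 XOR 11100110 = 10000010
01010001 XOR 01100111 = 00110110
01011100 XOR 11100001 = 10111101
10101101 XOR 01001011 = 11100110
00100011 XOR 01010110 = 01110101
10000010 XOR 00111000 = 10111010
10110100 XOR 11101100 = 01011000
10101101 XOR 11010101 = 01111000
00001100 XOR 00101100 = 00100000
01101110 XOR 01001111 = 00100001

[253, 27, 130, 54, 189, 230, 117, 186, 88, 120, 32, 33]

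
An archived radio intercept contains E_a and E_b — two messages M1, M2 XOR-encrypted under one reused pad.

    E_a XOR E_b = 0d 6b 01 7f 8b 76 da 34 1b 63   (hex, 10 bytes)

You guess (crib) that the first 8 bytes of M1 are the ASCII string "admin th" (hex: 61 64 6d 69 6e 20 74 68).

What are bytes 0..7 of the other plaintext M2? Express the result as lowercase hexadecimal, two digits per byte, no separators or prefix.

Since E_a ⊕ E_b = M1 ⊕ M2, XORing with the guessed M1 bytes yields the corresponding M2 bytes: M2 = (E_a ⊕ E_b) ⊕ M1.
00001101 ⊕ 01100001 = 01101100
01101011 ⊕ 01100100 = 00001111
00000001 ⊕ 01101101 = 01101100
01111111 ⊕ 01101001 = 00010110
10001011 ⊕ 01101110 = 11100101
01110110 ⊕ 00100000 = 01010110
11011010 ⊕ 01110100 = 10101110
00110100 ⊕ 01101000 = 01011100

6c0f6c16e556ae5c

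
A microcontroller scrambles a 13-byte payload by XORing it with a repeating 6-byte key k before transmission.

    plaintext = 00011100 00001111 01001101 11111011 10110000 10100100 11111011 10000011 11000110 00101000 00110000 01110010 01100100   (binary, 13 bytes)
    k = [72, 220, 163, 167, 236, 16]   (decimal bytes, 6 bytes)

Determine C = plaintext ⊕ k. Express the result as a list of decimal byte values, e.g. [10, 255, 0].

The 6-byte key repeats, so the effective keystream is 48 dc a3 a7 ec 10 48 dc a3 a7 ec 10 48.
byte 0: 1c XOR 48 = 54
byte 1: 0f XOR dc = d3
byte 2: 4d XOR a3 = ee
byte 3: fb XOR a7 = 5c
byte 4: b0 XOR ec = 5c
byte 5: a4 XOR 10 = b4
byte 6: fb XOR 48 = b3
byte 7: 83 XOR dc = 5f
byte 8: c6 XOR a3 = 65
byte 9: 28 XOR a7 = 8f
byte 10: 30 XOR ec = dc
byte 11: 72 XOR 10 = 62
byte 12: 64 XOR 48 = 2c

[84, 211, 238, 92, 92, 180, 179, 95, 101, 143, 220, 98, 44]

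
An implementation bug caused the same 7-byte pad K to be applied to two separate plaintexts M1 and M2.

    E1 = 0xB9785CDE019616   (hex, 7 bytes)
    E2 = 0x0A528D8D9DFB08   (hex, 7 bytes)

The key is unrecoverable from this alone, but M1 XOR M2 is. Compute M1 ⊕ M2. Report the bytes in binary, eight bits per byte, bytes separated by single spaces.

10110011 00101010 11010001 01010011 10011100 01101101 00011110

E1 ⊕ E2 = (M1 ⊕ K) ⊕ (M2 ⊕ K) = M1 ⊕ M2 — the shared key cancels under XOR.
185 ^  10 = 179
120 ^  82 =  42
 92 ^ 141 = 209
222 ^ 141 =  83
  1 ^ 157 = 156
150 ^ 251 = 109
 22 ^   8 =  30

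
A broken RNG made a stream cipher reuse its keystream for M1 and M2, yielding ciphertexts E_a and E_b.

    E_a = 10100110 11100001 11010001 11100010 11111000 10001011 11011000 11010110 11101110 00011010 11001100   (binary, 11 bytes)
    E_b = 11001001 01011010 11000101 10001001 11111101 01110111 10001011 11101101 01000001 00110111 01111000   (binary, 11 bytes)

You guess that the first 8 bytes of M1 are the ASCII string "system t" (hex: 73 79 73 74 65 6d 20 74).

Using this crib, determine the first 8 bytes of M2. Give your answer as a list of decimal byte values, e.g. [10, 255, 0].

First, E_a ⊕ E_b = (M1 ⊕ K) ⊕ (M2 ⊕ K) = M1 ⊕ M2, so the key drops out. Then M2 = (M1 ⊕ M2) ⊕ M1 over the first 8 bytes.
byte 0: (a6 ⊕ c9) ⊕ 73 = 6f ⊕ 73 = 1c
byte 1: (e1 ⊕ 5a) ⊕ 79 = bb ⊕ 79 = c2
byte 2: (d1 ⊕ c5) ⊕ 73 = 14 ⊕ 73 = 67
byte 3: (e2 ⊕ 89) ⊕ 74 = 6b ⊕ 74 = 1f
byte 4: (f8 ⊕ fd) ⊕ 65 = 05 ⊕ 65 = 60
byte 5: (8b ⊕ 77) ⊕ 6d = fc ⊕ 6d = 91
byte 6: (d8 ⊕ 8b) ⊕ 20 = 53 ⊕ 20 = 73
byte 7: (d6 ⊕ ed) ⊕ 74 = 3b ⊕ 74 = 4f

[28, 194, 103, 31, 96, 145, 115, 79]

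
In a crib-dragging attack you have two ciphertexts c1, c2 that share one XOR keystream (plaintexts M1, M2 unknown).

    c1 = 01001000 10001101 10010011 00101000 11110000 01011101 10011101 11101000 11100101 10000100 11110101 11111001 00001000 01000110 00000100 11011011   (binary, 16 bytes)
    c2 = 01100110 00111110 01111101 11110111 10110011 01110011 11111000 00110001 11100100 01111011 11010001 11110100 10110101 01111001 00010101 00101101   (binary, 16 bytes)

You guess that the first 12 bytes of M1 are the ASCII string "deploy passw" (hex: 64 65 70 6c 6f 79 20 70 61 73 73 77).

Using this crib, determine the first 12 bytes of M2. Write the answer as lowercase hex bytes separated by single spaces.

4a d6 9e b3 2c 57 45 a9 60 8c 57 7a

First, c1 ⊕ c2 = (M1 ⊕ K) ⊕ (M2 ⊕ K) = M1 ⊕ M2, so the key drops out. Then M2 = (M1 ⊕ M2) ⊕ M1 over the first 12 bytes.
byte 0: (48 ^ 66) ^ 64 = 2e ^ 64 = 4a
byte 1: (8d ^ 3e) ^ 65 = b3 ^ 65 = d6
byte 2: (93 ^ 7d) ^ 70 = ee ^ 70 = 9e
byte 3: (28 ^ f7) ^ 6c = df ^ 6c = b3
byte 4: (f0 ^ b3) ^ 6f = 43 ^ 6f = 2c
byte 5: (5d ^ 73) ^ 79 = 2e ^ 79 = 57
byte 6: (9d ^ f8) ^ 20 = 65 ^ 20 = 45
byte 7: (e8 ^ 31) ^ 70 = d9 ^ 70 = a9
byte 8: (e5 ^ e4) ^ 61 = 01 ^ 61 = 60
byte 9: (84 ^ 7b) ^ 73 = ff ^ 73 = 8c
byte 10: (f5 ^ d1) ^ 73 = 24 ^ 73 = 57
byte 11: (f9 ^ f4) ^ 77 = 0d ^ 77 = 7a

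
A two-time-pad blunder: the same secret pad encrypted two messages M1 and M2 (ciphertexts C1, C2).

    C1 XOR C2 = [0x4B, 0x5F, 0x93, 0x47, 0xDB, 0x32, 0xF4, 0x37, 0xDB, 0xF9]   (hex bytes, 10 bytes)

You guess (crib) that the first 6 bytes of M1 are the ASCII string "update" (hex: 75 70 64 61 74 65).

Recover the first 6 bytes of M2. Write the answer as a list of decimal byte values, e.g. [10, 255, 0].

[62, 47, 247, 38, 175, 87]

Since C1 ⊕ C2 = M1 ⊕ M2, XORing with the guessed M1 bytes yields the corresponding M2 bytes: M2 = (C1 ⊕ C2) ⊕ M1.
 75 ^ 117 =  62
 95 ^ 112 =  47
147 ^ 100 = 247
 71 ^  97 =  38
219 ^ 116 = 175
 50 ^ 101 =  87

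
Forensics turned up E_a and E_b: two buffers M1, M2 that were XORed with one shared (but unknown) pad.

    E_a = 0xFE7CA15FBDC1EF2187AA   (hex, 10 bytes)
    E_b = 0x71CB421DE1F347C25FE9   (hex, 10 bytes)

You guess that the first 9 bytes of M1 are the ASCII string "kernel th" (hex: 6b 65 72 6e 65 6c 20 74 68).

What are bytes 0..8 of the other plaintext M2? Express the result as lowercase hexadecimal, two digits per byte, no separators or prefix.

First, E_a ⊕ E_b = (M1 ⊕ K) ⊕ (M2 ⊕ K) = M1 ⊕ M2, so the key drops out. Then M2 = (M1 ⊕ M2) ⊕ M1 over the first 9 bytes.
byte 0: (fe XOR 71) XOR 6b = 8f XOR 6b = e4
byte 1: (7c XOR cb) XOR 65 = b7 XOR 65 = d2
byte 2: (a1 XOR 42) XOR 72 = e3 XOR 72 = 91
byte 3: (5f XOR 1d) XOR 6e = 42 XOR 6e = 2c
byte 4: (bd XOR e1) XOR 65 = 5c XOR 65 = 39
byte 5: (c1 XOR f3) XOR 6c = 32 XOR 6c = 5e
byte 6: (ef XOR 47) XOR 20 = a8 XOR 20 = 88
byte 7: (21 XOR c2) XOR 74 = e3 XOR 74 = 97
byte 8: (87 XOR 5f) XOR 68 = d8 XOR 68 = b0

e4d2912c395e8897b0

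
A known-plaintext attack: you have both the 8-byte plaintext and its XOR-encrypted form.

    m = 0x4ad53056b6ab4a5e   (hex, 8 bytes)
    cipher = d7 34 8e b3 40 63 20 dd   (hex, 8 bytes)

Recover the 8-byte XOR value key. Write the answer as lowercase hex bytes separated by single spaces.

Since cipher = m ⊕ key, XORing both sides with m gives key = m ⊕ cipher.
4a xor d7 = 9d
d5 xor 34 = e1
30 xor 8e = be
56 xor b3 = e5
b6 xor 40 = f6
ab xor 63 = c8
4a xor 20 = 6a
5e xor dd = 83

9d e1 be e5 f6 c8 6a 83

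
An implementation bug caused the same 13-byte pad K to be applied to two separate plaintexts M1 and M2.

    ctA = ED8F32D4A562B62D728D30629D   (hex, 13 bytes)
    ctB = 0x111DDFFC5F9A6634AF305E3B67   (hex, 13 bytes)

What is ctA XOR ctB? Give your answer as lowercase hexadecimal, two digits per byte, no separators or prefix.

fc92ed28faf8d019ddbd6e59fa

ctA ⊕ ctB = (M1 ⊕ K) ⊕ (M2 ⊕ K) = M1 ⊕ M2 — the shared key cancels under XOR.
11101101 XOR 00010001 = 11111100
10001111 XOR 00011101 = 10010010
00110010 XOR 11011111 = 11101101
11010100 XOR 11111100 = 00101000
10100101 XOR 01011111 = 11111010
01100010 XOR 10011010 = 11111000
10110110 XOR 01100110 = 11010000
00101101 XOR 00110100 = 00011001
01110010 XOR 10101111 = 11011101
10001101 XOR 00110000 = 10111101
00110000 XOR 01011110 = 01101110
01100010 XOR 00111011 = 01011001
10011101 XOR 01100111 = 11111010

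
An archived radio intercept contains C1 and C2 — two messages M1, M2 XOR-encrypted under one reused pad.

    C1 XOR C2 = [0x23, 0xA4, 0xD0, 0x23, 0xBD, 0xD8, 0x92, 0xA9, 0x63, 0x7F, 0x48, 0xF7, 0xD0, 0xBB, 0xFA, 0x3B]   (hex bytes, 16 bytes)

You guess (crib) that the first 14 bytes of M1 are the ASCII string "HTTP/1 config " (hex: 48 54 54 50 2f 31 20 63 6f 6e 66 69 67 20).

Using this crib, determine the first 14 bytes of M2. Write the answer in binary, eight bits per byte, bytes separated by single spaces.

Since C1 ⊕ C2 = M1 ⊕ M2, XORing with the guessed M1 bytes yields the corresponding M2 bytes: M2 = (C1 ⊕ C2) ⊕ M1.
00100011 ^ 01001000 = 01101011
10100100 ^ 01010100 = 11110000
11010000 ^ 01010100 = 10000100
00100011 ^ 01010000 = 01110011
10111101 ^ 00101111 = 10010010
11011000 ^ 00110001 = 11101001
10010010 ^ 00100000 = 10110010
10101001 ^ 01100011 = 11001010
01100011 ^ 01101111 = 00001100
01111111 ^ 01101110 = 00010001
01001000 ^ 01100110 = 00101110
11110111 ^ 01101001 = 10011110
11010000 ^ 01100111 = 10110111
10111011 ^ 00100000 = 10011011

01101011 11110000 10000100 01110011 10010010 11101001 10110010 11001010 00001100 00010001 00101110 10011110 10110111 10011011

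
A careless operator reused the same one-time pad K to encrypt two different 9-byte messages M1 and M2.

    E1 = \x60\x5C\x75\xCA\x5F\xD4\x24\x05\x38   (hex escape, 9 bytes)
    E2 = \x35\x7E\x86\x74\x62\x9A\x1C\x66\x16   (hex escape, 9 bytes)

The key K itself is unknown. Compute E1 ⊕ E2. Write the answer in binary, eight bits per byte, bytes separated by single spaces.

E1 ⊕ E2 = (M1 ⊕ K) ⊕ (M2 ⊕ K) = M1 ⊕ M2 — the shared key cancels under XOR.
byte 0: 01100000 xor 00110101 = 01010101
byte 1: 01011100 xor 01111110 = 00100010
byte 2: 01110101 xor 10000110 = 11110011
byte 3: 11001010 xor 01110100 = 10111110
byte 4: 01011111 xor 01100010 = 00111101
byte 5: 11010100 xor 10011010 = 01001110
byte 6: 00100100 xor 00011100 = 00111000
byte 7: 00000101 xor 01100110 = 01100011
byte 8: 00111000 xor 00010110 = 00101110

01010101 00100010 11110011 10111110 00111101 01001110 00111000 01100011 00101110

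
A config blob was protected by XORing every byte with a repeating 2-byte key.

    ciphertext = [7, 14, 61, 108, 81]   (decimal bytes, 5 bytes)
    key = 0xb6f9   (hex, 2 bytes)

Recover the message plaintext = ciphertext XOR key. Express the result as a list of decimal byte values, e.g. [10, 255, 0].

The 2-byte key repeats, so the effective keystream is b6 f9 b6 f9 b6.
byte 0: 07 xor b6 = b1
byte 1: 0e xor f9 = f7
byte 2: 3d xor b6 = 8b
byte 3: 6c xor f9 = 95
byte 4: 51 xor b6 = e7

[177, 247, 139, 149, 231]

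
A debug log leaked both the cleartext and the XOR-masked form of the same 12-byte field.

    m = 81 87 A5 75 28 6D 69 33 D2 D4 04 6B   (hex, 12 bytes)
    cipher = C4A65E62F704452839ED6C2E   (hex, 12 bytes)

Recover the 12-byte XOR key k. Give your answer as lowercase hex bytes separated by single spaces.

45 21 fb 17 df 69 2c 1b eb 39 68 45

Since cipher = m ⊕ k, XORing both sides with m gives k = m ⊕ cipher.
byte 0: 81 XOR c4 = 45
byte 1: 87 XOR a6 = 21
byte 2: a5 XOR 5e = fb
byte 3: 75 XOR 62 = 17
byte 4: 28 XOR f7 = df
byte 5: 6d XOR 04 = 69
byte 6: 69 XOR 45 = 2c
byte 7: 33 XOR 28 = 1b
byte 8: d2 XOR 39 = eb
byte 9: d4 XOR ed = 39
byte 10: 04 XOR 6c = 68
byte 11: 6b XOR 2e = 45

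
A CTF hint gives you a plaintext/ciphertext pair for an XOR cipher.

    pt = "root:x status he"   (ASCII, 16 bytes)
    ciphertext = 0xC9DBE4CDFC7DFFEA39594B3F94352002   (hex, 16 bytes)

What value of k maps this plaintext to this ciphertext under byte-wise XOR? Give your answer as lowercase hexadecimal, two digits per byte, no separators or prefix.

Since ciphertext = pt ⊕ k, XORing both sides with pt gives k = pt ⊕ ciphertext.
byte 0: 72 xor c9 = bb
byte 1: 6f xor db = b4
byte 2: 6f xor e4 = 8b
byte 3: 74 xor cd = b9
byte 4: 3a xor fc = c6
byte 5: 78 xor 7d = 05
byte 6: 20 xor ff = df
byte 7: 73 xor ea = 99
byte 8: 74 xor 39 = 4d
byte 9: 61 xor 59 = 38
byte 10: 74 xor 4b = 3f
byte 11: 75 xor 3f = 4a
byte 12: 73 xor 94 = e7
byte 13: 20 xor 35 = 15
byte 14: 68 xor 20 = 48
byte 15: 65 xor 02 = 67

bbb48bb9c605df994d383f4ae7154867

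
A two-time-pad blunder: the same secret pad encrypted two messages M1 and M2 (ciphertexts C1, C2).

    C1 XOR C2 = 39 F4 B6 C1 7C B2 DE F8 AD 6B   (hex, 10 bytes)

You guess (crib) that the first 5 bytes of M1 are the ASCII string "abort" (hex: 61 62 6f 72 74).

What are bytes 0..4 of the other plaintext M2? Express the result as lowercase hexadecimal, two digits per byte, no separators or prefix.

5896d9b308

Since C1 ⊕ C2 = M1 ⊕ M2, XORing with the guessed M1 bytes yields the corresponding M2 bytes: M2 = (C1 ⊕ C2) ⊕ M1.
 57 XOR  97 =  88
244 XOR  98 = 150
182 XOR 111 = 217
193 XOR 114 = 179
124 XOR 116 =   8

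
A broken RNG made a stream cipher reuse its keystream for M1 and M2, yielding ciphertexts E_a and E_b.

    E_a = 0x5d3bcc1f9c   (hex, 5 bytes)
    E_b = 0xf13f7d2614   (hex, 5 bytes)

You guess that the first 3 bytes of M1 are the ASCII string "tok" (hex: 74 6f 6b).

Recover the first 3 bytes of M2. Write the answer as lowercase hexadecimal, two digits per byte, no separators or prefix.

d86bda

First, E_a ⊕ E_b = (M1 ⊕ K) ⊕ (M2 ⊕ K) = M1 ⊕ M2, so the key drops out. Then M2 = (M1 ⊕ M2) ⊕ M1 over the first 3 bytes.
byte 0: (5d XOR f1) XOR 74 = ac XOR 74 = d8
byte 1: (3b XOR 3f) XOR 6f = 04 XOR 6f = 6b
byte 2: (cc XOR 7d) XOR 6b = b1 XOR 6b = da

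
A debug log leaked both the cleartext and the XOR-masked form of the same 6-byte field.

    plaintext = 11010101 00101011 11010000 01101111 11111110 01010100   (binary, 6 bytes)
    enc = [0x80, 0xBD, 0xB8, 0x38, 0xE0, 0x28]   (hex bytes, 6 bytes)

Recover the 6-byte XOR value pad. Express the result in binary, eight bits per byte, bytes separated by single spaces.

Since enc = plaintext ⊕ pad, XORing both sides with plaintext gives pad = plaintext ⊕ enc.
byte 0: d5 ⊕ 80 = 55
byte 1: 2b ⊕ bd = 96
byte 2: d0 ⊕ b8 = 68
byte 3: 6f ⊕ 38 = 57
byte 4: fe ⊕ e0 = 1e
byte 5: 54 ⊕ 28 = 7c

01010101 10010110 01101000 01010111 00011110 01111100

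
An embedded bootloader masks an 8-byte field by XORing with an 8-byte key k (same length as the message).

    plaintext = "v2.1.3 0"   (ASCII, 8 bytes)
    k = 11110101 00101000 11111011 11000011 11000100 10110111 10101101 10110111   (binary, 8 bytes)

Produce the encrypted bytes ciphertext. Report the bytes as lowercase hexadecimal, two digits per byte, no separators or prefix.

byte 0: 76 ⊕ f5 = 83
byte 1: 32 ⊕ 28 = 1a
byte 2: 2e ⊕ fb = d5
byte 3: 31 ⊕ c3 = f2
byte 4: 2e ⊕ c4 = ea
byte 5: 33 ⊕ b7 = 84
byte 6: 20 ⊕ ad = 8d
byte 7: 30 ⊕ b7 = 87

831ad5f2ea848d87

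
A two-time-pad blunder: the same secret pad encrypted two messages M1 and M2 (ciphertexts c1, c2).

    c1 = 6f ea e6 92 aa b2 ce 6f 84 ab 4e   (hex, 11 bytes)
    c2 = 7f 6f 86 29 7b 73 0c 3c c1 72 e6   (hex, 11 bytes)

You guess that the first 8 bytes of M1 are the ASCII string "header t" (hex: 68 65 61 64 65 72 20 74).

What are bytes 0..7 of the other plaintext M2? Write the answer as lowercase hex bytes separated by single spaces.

First, c1 ⊕ c2 = (M1 ⊕ K) ⊕ (M2 ⊕ K) = M1 ⊕ M2, so the key drops out. Then M2 = (M1 ⊕ M2) ⊕ M1 over the first 8 bytes.
byte 0: (6f ^ 7f) ^ 68 = 10 ^ 68 = 78
byte 1: (ea ^ 6f) ^ 65 = 85 ^ 65 = e0
byte 2: (e6 ^ 86) ^ 61 = 60 ^ 61 = 01
byte 3: (92 ^ 29) ^ 64 = bb ^ 64 = df
byte 4: (aa ^ 7b) ^ 65 = d1 ^ 65 = b4
byte 5: (b2 ^ 73) ^ 72 = c1 ^ 72 = b3
byte 6: (ce ^ 0c) ^ 20 = c2 ^ 20 = e2
byte 7: (6f ^ 3c) ^ 74 = 53 ^ 74 = 27

78 e0 01 df b4 b3 e2 27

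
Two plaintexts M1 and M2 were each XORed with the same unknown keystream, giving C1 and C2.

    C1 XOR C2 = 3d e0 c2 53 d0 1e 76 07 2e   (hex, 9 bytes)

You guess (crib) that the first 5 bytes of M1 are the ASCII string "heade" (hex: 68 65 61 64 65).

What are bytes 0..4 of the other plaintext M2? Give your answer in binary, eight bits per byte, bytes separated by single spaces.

01010101 10000101 10100011 00110111 10110101

Since C1 ⊕ C2 = M1 ⊕ M2, XORing with the guessed M1 bytes yields the corresponding M2 bytes: M2 = (C1 ⊕ C2) ⊕ M1.
3d XOR 68 = 55
e0 XOR 65 = 85
c2 XOR 61 = a3
53 XOR 64 = 37
d0 XOR 65 = b5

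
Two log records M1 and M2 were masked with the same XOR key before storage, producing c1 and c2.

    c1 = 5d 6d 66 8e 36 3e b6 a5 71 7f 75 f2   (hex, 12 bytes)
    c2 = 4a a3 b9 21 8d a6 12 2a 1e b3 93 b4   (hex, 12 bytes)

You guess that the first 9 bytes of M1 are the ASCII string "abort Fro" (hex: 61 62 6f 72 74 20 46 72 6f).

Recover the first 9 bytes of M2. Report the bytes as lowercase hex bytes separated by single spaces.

76 ac b0 dd cf b8 e2 fd 00

First, c1 ⊕ c2 = (M1 ⊕ K) ⊕ (M2 ⊕ K) = M1 ⊕ M2, so the key drops out. Then M2 = (M1 ⊕ M2) ⊕ M1 over the first 9 bytes.
byte 0: (5d XOR 4a) XOR 61 = 17 XOR 61 = 76
byte 1: (6d XOR a3) XOR 62 = ce XOR 62 = ac
byte 2: (66 XOR b9) XOR 6f = df XOR 6f = b0
byte 3: (8e XOR 21) XOR 72 = af XOR 72 = dd
byte 4: (36 XOR 8d) XOR 74 = bb XOR 74 = cf
byte 5: (3e XOR a6) XOR 20 = 98 XOR 20 = b8
byte 6: (b6 XOR 12) XOR 46 = a4 XOR 46 = e2
byte 7: (a5 XOR 2a) XOR 72 = 8f XOR 72 = fd
byte 8: (71 XOR 1e) XOR 6f = 6f XOR 6f = 00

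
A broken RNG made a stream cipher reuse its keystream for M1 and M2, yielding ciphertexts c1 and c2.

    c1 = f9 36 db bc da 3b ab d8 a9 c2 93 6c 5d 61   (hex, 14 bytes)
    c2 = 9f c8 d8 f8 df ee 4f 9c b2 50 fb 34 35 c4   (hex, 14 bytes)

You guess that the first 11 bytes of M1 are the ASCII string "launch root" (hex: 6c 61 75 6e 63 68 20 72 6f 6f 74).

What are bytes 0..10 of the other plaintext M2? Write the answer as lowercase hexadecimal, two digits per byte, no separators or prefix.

0a9f762a66bdc43674fd1c

First, c1 ⊕ c2 = (M1 ⊕ K) ⊕ (M2 ⊕ K) = M1 ⊕ M2, so the key drops out. Then M2 = (M1 ⊕ M2) ⊕ M1 over the first 11 bytes.
byte 0: (f9 xor 9f) xor 6c = 66 xor 6c = 0a
byte 1: (36 xor c8) xor 61 = fe xor 61 = 9f
byte 2: (db xor d8) xor 75 = 03 xor 75 = 76
byte 3: (bc xor f8) xor 6e = 44 xor 6e = 2a
byte 4: (da xor df) xor 63 = 05 xor 63 = 66
byte 5: (3b xor ee) xor 68 = d5 xor 68 = bd
byte 6: (ab xor 4f) xor 20 = e4 xor 20 = c4
byte 7: (d8 xor 9c) xor 72 = 44 xor 72 = 36
byte 8: (a9 xor b2) xor 6f = 1b xor 6f = 74
byte 9: (c2 xor 50) xor 6f = 92 xor 6f = fd
byte 10: (93 xor fb) xor 74 = 68 xor 74 = 1c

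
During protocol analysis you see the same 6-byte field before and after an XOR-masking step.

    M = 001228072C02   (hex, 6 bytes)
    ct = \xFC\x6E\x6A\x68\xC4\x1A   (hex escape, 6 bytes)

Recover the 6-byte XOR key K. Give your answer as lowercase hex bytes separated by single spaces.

fc 7c 42 6f e8 18

Since ct = M ⊕ K, XORing both sides with M gives K = M ⊕ ct.
00 ^ fc = fc
12 ^ 6e = 7c
28 ^ 6a = 42
07 ^ 68 = 6f
2c ^ c4 = e8
02 ^ 1a = 18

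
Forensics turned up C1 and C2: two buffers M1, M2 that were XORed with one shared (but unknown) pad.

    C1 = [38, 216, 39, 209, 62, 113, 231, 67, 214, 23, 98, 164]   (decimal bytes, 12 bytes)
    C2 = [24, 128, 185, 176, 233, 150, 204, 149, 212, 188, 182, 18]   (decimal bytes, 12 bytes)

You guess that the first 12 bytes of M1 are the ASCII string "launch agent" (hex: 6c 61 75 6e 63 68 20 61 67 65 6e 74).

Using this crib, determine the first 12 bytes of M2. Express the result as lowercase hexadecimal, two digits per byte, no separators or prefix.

First, C1 ⊕ C2 = (M1 ⊕ K) ⊕ (M2 ⊕ K) = M1 ⊕ M2, so the key drops out. Then M2 = (M1 ⊕ M2) ⊕ M1 over the first 12 bytes.
byte 0: (26 XOR 18) XOR 6c = 3e XOR 6c = 52
byte 1: (d8 XOR 80) XOR 61 = 58 XOR 61 = 39
byte 2: (27 XOR b9) XOR 75 = 9e XOR 75 = eb
byte 3: (d1 XOR b0) XOR 6e = 61 XOR 6e = 0f
byte 4: (3e XOR e9) XOR 63 = d7 XOR 63 = b4
byte 5: (71 XOR 96) XOR 68 = e7 XOR 68 = 8f
byte 6: (e7 XOR cc) XOR 20 = 2b XOR 20 = 0b
byte 7: (43 XOR 95) XOR 61 = d6 XOR 61 = b7
byte 8: (d6 XOR d4) XOR 67 = 02 XOR 67 = 65
byte 9: (17 XOR bc) XOR 65 = ab XOR 65 = ce
byte 10: (62 XOR b6) XOR 6e = d4 XOR 6e = ba
byte 11: (a4 XOR 12) XOR 74 = b6 XOR 74 = c2

5239eb0fb48f0bb765cebac2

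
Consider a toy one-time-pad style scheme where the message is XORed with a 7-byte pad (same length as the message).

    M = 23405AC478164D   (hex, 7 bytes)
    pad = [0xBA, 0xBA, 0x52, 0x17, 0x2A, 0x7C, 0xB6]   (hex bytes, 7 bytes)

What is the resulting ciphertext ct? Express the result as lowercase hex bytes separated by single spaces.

byte 0: 23 ⊕ ba = 99
byte 1: 40 ⊕ ba = fa
byte 2: 5a ⊕ 52 = 08
byte 3: c4 ⊕ 17 = d3
byte 4: 78 ⊕ 2a = 52
byte 5: 16 ⊕ 7c = 6a
byte 6: 4d ⊕ b6 = fb

99 fa 08 d3 52 6a fb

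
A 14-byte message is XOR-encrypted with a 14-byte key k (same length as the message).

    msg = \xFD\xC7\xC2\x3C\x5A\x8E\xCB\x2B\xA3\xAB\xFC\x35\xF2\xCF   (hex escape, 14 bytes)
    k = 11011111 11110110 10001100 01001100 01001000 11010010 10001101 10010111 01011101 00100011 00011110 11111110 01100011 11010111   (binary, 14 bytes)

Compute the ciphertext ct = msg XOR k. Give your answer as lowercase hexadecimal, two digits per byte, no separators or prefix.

XOR is its own inverse, so applying the key byte-wise gives the result directly.
fd ⊕ df = 22
c7 ⊕ f6 = 31
c2 ⊕ 8c = 4e
3c ⊕ 4c = 70
5a ⊕ 48 = 12
8e ⊕ d2 = 5c
cb ⊕ 8d = 46
2b ⊕ 97 = bc
a3 ⊕ 5d = fe
ab ⊕ 23 = 88
fc ⊕ 1e = e2
35 ⊕ fe = cb
f2 ⊕ 63 = 91
cf ⊕ d7 = 18

22314e70125c46bcfe88e2cb9118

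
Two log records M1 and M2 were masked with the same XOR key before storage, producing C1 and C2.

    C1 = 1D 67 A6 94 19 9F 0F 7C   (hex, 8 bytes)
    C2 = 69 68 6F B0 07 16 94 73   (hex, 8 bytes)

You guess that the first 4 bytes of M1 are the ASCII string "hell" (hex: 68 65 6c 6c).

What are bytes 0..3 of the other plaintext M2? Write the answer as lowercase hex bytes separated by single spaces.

1c 6a a5 48

First, C1 ⊕ C2 = (M1 ⊕ K) ⊕ (M2 ⊕ K) = M1 ⊕ M2, so the key drops out. Then M2 = (M1 ⊕ M2) ⊕ M1 over the first 4 bytes.
byte 0: (1d XOR 69) XOR 68 = 74 XOR 68 = 1c
byte 1: (67 XOR 68) XOR 65 = 0f XOR 65 = 6a
byte 2: (a6 XOR 6f) XOR 6c = c9 XOR 6c = a5
byte 3: (94 XOR b0) XOR 6c = 24 XOR 6c = 48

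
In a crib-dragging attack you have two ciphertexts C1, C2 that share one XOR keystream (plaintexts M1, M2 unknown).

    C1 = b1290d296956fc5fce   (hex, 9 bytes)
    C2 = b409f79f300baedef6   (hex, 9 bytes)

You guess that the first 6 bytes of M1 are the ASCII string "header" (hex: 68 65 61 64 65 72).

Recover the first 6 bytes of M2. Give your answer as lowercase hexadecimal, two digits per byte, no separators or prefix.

6d459bd23c2f

First, C1 ⊕ C2 = (M1 ⊕ K) ⊕ (M2 ⊕ K) = M1 ⊕ M2, so the key drops out. Then M2 = (M1 ⊕ M2) ⊕ M1 over the first 6 bytes.
byte 0: (b1 XOR b4) XOR 68 = 05 XOR 68 = 6d
byte 1: (29 XOR 09) XOR 65 = 20 XOR 65 = 45
byte 2: (0d XOR f7) XOR 61 = fa XOR 61 = 9b
byte 3: (29 XOR 9f) XOR 64 = b6 XOR 64 = d2
byte 4: (69 XOR 30) XOR 65 = 59 XOR 65 = 3c
byte 5: (56 XOR 0b) XOR 72 = 5d XOR 72 = 2f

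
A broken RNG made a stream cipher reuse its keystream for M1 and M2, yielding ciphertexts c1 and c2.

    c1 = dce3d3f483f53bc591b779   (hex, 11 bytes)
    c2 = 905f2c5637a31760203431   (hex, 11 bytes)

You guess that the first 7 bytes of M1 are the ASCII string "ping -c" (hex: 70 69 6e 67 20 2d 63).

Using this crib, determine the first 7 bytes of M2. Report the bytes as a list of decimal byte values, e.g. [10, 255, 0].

First, c1 ⊕ c2 = (M1 ⊕ K) ⊕ (M2 ⊕ K) = M1 ⊕ M2, so the key drops out. Then M2 = (M1 ⊕ M2) ⊕ M1 over the first 7 bytes.
byte 0: (dc ^ 90) ^ 70 = 4c ^ 70 = 3c
byte 1: (e3 ^ 5f) ^ 69 = bc ^ 69 = d5
byte 2: (d3 ^ 2c) ^ 6e = ff ^ 6e = 91
byte 3: (f4 ^ 56) ^ 67 = a2 ^ 67 = c5
byte 4: (83 ^ 37) ^ 20 = b4 ^ 20 = 94
byte 5: (f5 ^ a3) ^ 2d = 56 ^ 2d = 7b
byte 6: (3b ^ 17) ^ 63 = 2c ^ 63 = 4f

[60, 213, 145, 197, 148, 123, 79]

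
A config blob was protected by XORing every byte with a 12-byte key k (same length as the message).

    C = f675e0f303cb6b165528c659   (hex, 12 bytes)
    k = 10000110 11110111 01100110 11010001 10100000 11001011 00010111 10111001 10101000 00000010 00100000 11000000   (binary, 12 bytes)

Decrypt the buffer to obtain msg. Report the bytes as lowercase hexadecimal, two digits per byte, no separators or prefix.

70828622a3007caffd2ae699

XOR is its own inverse, so applying the key byte-wise gives the result directly.
11110110 xor 10000110 = 01110000
01110101 xor 11110111 = 10000010
11100000 xor 01100110 = 10000110
11110011 xor 11010001 = 00100010
00000011 xor 10100000 = 10100011
11001011 xor 11001011 = 00000000
01101011 xor 00010111 = 01111100
00010110 xor 10111001 = 10101111
01010101 xor 10101000 = 11111101
00101000 xor 00000010 = 00101010
11000110 xor 00100000 = 11100110
01011001 xor 11000000 = 10011001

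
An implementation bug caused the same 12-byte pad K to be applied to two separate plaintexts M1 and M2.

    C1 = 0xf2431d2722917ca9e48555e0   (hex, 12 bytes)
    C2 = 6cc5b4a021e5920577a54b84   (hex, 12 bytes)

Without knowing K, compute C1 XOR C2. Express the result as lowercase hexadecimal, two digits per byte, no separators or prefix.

9e86a9870374eeac93201e64

C1 ⊕ C2 = (M1 ⊕ K) ⊕ (M2 ⊕ K) = M1 ⊕ M2 — the shared key cancels under XOR.
242 ^ 108 = 158
 67 ^ 197 = 134
 29 ^ 180 = 169
 39 ^ 160 = 135
 34 ^  33 =   3
145 ^ 229 = 116
124 ^ 146 = 238
169 ^   5 = 172
228 ^ 119 = 147
133 ^ 165 =  32
 85 ^  75 =  30
224 ^ 132 = 100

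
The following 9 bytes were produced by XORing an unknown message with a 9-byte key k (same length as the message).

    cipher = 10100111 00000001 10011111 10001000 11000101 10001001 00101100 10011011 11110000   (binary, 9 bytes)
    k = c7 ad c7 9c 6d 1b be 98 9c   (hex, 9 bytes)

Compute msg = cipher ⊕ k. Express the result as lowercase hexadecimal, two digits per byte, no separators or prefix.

XOR is its own inverse, so applying the key byte-wise gives the result directly.
a7 ^ c7 = 60
01 ^ ad = ac
9f ^ c7 = 58
88 ^ 9c = 14
c5 ^ 6d = a8
89 ^ 1b = 92
2c ^ be = 92
9b ^ 98 = 03
f0 ^ 9c = 6c

60ac5814a89292036c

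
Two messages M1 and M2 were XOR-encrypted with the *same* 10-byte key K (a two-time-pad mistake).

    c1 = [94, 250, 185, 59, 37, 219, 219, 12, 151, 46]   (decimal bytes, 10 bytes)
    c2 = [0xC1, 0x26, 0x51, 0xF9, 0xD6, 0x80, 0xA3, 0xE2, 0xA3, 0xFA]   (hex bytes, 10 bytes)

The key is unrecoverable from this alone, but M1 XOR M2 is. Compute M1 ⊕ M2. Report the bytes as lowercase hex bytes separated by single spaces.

c1 ⊕ c2 = (M1 ⊕ K) ⊕ (M2 ⊕ K) = M1 ⊕ M2 — the shared key cancels under XOR.
byte 0: 5e ^ c1 = 9f
byte 1: fa ^ 26 = dc
byte 2: b9 ^ 51 = e8
byte 3: 3b ^ f9 = c2
byte 4: 25 ^ d6 = f3
byte 5: db ^ 80 = 5b
byte 6: db ^ a3 = 78
byte 7: 0c ^ e2 = ee
byte 8: 97 ^ a3 = 34
byte 9: 2e ^ fa = d4

9f dc e8 c2 f3 5b 78 ee 34 d4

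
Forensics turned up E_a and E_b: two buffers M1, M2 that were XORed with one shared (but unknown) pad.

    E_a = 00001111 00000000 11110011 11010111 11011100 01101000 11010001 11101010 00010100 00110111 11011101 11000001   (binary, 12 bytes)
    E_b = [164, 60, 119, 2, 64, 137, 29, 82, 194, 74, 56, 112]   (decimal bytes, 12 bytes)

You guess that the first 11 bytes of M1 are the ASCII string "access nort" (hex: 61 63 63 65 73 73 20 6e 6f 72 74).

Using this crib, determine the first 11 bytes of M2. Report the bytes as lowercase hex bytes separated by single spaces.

First, E_a ⊕ E_b = (M1 ⊕ K) ⊕ (M2 ⊕ K) = M1 ⊕ M2, so the key drops out. Then M2 = (M1 ⊕ M2) ⊕ M1 over the first 11 bytes.
byte 0: (0f ^ a4) ^ 61 = ab ^ 61 = ca
byte 1: (00 ^ 3c) ^ 63 = 3c ^ 63 = 5f
byte 2: (f3 ^ 77) ^ 63 = 84 ^ 63 = e7
byte 3: (d7 ^ 02) ^ 65 = d5 ^ 65 = b0
byte 4: (dc ^ 40) ^ 73 = 9c ^ 73 = ef
byte 5: (68 ^ 89) ^ 73 = e1 ^ 73 = 92
byte 6: (d1 ^ 1d) ^ 20 = cc ^ 20 = ec
byte 7: (ea ^ 52) ^ 6e = b8 ^ 6e = d6
byte 8: (14 ^ c2) ^ 6f = d6 ^ 6f = b9
byte 9: (37 ^ 4a) ^ 72 = 7d ^ 72 = 0f
byte 10: (dd ^ 38) ^ 74 = e5 ^ 74 = 91

ca 5f e7 b0 ef 92 ec d6 b9 0f 91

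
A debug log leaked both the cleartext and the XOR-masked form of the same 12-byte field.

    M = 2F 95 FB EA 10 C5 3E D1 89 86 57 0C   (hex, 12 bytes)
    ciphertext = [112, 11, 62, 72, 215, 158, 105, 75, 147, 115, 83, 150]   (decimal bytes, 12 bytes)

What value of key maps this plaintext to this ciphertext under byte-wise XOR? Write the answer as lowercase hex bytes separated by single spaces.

5f 9e c5 a2 c7 5b 57 9a 1a f5 04 9a

Since ciphertext = M ⊕ key, XORing both sides with M gives key = M ⊕ ciphertext.
00101111 XOR 01110000 = 01011111
10010101 XOR 00001011 = 10011110
11111011 XOR 00111110 = 11000101
11101010 XOR 01001000 = 10100010
00010000 XOR 11010111 = 11000111
11000101 XOR 10011110 = 01011011
00111110 XOR 01101001 = 01010111
11010001 XOR 01001011 = 10011010
10001001 XOR 10010011 = 00011010
10000110 XOR 01110011 = 11110101
01010111 XOR 01010011 = 00000100
00001100 XOR 10010110 = 10011010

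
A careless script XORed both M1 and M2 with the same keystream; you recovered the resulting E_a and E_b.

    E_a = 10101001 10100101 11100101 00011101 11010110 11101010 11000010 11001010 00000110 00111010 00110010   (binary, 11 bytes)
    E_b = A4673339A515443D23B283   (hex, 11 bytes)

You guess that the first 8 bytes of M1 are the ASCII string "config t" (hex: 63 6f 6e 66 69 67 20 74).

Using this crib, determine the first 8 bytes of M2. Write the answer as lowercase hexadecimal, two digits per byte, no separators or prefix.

First, E_a ⊕ E_b = (M1 ⊕ K) ⊕ (M2 ⊕ K) = M1 ⊕ M2, so the key drops out. Then M2 = (M1 ⊕ M2) ⊕ M1 over the first 8 bytes.
byte 0: (a9 ⊕ a4) ⊕ 63 = 0d ⊕ 63 = 6e
byte 1: (a5 ⊕ 67) ⊕ 6f = c2 ⊕ 6f = ad
byte 2: (e5 ⊕ 33) ⊕ 6e = d6 ⊕ 6e = b8
byte 3: (1d ⊕ 39) ⊕ 66 = 24 ⊕ 66 = 42
byte 4: (d6 ⊕ a5) ⊕ 69 = 73 ⊕ 69 = 1a
byte 5: (ea ⊕ 15) ⊕ 67 = ff ⊕ 67 = 98
byte 6: (c2 ⊕ 44) ⊕ 20 = 86 ⊕ 20 = a6
byte 7: (ca ⊕ 3d) ⊕ 74 = f7 ⊕ 74 = 83

6eadb8421a98a683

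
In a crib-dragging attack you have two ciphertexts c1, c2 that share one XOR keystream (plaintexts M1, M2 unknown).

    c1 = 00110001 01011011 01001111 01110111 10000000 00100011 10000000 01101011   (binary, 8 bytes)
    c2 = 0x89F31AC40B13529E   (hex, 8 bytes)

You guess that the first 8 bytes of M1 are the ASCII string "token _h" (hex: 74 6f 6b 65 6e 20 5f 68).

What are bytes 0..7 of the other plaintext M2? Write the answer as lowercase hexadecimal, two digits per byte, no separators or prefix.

ccc73ed6e5108d9d

First, c1 ⊕ c2 = (M1 ⊕ K) ⊕ (M2 ⊕ K) = M1 ⊕ M2, so the key drops out. Then M2 = (M1 ⊕ M2) ⊕ M1 over the first 8 bytes.
byte 0: (31 ⊕ 89) ⊕ 74 = b8 ⊕ 74 = cc
byte 1: (5b ⊕ f3) ⊕ 6f = a8 ⊕ 6f = c7
byte 2: (4f ⊕ 1a) ⊕ 6b = 55 ⊕ 6b = 3e
byte 3: (77 ⊕ c4) ⊕ 65 = b3 ⊕ 65 = d6
byte 4: (80 ⊕ 0b) ⊕ 6e = 8b ⊕ 6e = e5
byte 5: (23 ⊕ 13) ⊕ 20 = 30 ⊕ 20 = 10
byte 6: (80 ⊕ 52) ⊕ 5f = d2 ⊕ 5f = 8d
byte 7: (6b ⊕ 9e) ⊕ 68 = f5 ⊕ 68 = 9d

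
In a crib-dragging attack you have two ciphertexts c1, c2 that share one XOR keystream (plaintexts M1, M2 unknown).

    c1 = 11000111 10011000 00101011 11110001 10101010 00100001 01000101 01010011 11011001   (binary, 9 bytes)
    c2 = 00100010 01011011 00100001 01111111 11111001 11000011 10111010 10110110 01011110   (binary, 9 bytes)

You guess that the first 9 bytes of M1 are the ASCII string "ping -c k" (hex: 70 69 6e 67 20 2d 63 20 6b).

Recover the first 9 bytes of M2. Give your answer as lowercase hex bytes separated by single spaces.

95 aa 64 e9 73 cf 9c c5 ec

First, c1 ⊕ c2 = (M1 ⊕ K) ⊕ (M2 ⊕ K) = M1 ⊕ M2, so the key drops out. Then M2 = (M1 ⊕ M2) ⊕ M1 over the first 9 bytes.
byte 0: (c7 xor 22) xor 70 = e5 xor 70 = 95
byte 1: (98 xor 5b) xor 69 = c3 xor 69 = aa
byte 2: (2b xor 21) xor 6e = 0a xor 6e = 64
byte 3: (f1 xor 7f) xor 67 = 8e xor 67 = e9
byte 4: (aa xor f9) xor 20 = 53 xor 20 = 73
byte 5: (21 xor c3) xor 2d = e2 xor 2d = cf
byte 6: (45 xor ba) xor 63 = ff xor 63 = 9c
byte 7: (53 xor b6) xor 20 = e5 xor 20 = c5
byte 8: (d9 xor 5e) xor 6b = 87 xor 6b = ec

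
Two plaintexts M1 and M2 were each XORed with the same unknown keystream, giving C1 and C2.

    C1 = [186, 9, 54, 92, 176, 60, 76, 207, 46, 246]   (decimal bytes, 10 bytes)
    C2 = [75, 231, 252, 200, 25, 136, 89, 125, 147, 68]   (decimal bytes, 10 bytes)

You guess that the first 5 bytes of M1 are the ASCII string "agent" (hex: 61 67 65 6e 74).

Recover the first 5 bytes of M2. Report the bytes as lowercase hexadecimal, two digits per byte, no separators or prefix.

9089affadd

First, C1 ⊕ C2 = (M1 ⊕ K) ⊕ (M2 ⊕ K) = M1 ⊕ M2, so the key drops out. Then M2 = (M1 ⊕ M2) ⊕ M1 over the first 5 bytes.
byte 0: (ba ^ 4b) ^ 61 = f1 ^ 61 = 90
byte 1: (09 ^ e7) ^ 67 = ee ^ 67 = 89
byte 2: (36 ^ fc) ^ 65 = ca ^ 65 = af
byte 3: (5c ^ c8) ^ 6e = 94 ^ 6e = fa
byte 4: (b0 ^ 19) ^ 74 = a9 ^ 74 = dd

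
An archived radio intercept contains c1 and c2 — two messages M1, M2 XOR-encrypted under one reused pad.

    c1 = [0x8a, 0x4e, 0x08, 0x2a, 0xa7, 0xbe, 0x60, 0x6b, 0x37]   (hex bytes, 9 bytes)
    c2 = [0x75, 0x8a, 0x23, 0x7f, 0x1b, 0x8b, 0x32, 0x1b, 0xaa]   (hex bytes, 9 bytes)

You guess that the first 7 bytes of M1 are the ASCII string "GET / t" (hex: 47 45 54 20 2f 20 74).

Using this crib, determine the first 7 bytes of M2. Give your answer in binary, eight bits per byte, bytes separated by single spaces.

First, c1 ⊕ c2 = (M1 ⊕ K) ⊕ (M2 ⊕ K) = M1 ⊕ M2, so the key drops out. Then M2 = (M1 ⊕ M2) ⊕ M1 over the first 7 bytes.
byte 0: (8a xor 75) xor 47 = ff xor 47 = b8
byte 1: (4e xor 8a) xor 45 = c4 xor 45 = 81
byte 2: (08 xor 23) xor 54 = 2b xor 54 = 7f
byte 3: (2a xor 7f) xor 20 = 55 xor 20 = 75
byte 4: (a7 xor 1b) xor 2f = bc xor 2f = 93
byte 5: (be xor 8b) xor 20 = 35 xor 20 = 15
byte 6: (60 xor 32) xor 74 = 52 xor 74 = 26

10111000 10000001 01111111 01110101 10010011 00010101 00100110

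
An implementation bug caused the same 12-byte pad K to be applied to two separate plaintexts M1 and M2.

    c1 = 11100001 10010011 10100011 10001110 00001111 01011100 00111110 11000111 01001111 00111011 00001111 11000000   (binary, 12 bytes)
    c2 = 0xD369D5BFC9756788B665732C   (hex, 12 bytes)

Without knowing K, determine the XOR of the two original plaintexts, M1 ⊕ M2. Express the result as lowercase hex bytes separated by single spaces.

32 fa 76 31 c6 29 59 4f f9 5e 7c ec

c1 ⊕ c2 = (M1 ⊕ K) ⊕ (M2 ⊕ K) = M1 ⊕ M2 — the shared key cancels under XOR.
11100001 XOR 11010011 = 00110010
10010011 XOR 01101001 = 11111010
10100011 XOR 11010101 = 01110110
10001110 XOR 10111111 = 00110001
00001111 XOR 11001001 = 11000110
01011100 XOR 01110101 = 00101001
00111110 XOR 01100111 = 01011001
11000111 XOR 10001000 = 01001111
01001111 XOR 10110110 = 11111001
00111011 XOR 01100101 = 01011110
00001111 XOR 01110011 = 01111100
11000000 XOR 00101100 = 11101100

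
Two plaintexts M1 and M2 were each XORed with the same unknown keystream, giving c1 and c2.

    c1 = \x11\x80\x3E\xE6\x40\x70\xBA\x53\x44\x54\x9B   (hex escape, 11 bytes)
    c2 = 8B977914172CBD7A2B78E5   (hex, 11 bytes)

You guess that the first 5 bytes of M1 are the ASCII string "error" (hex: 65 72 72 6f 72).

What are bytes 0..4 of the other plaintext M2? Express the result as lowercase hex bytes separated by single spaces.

ff 65 35 9d 25

First, c1 ⊕ c2 = (M1 ⊕ K) ⊕ (M2 ⊕ K) = M1 ⊕ M2, so the key drops out. Then M2 = (M1 ⊕ M2) ⊕ M1 over the first 5 bytes.
byte 0: (11 ^ 8b) ^ 65 = 9a ^ 65 = ff
byte 1: (80 ^ 97) ^ 72 = 17 ^ 72 = 65
byte 2: (3e ^ 79) ^ 72 = 47 ^ 72 = 35
byte 3: (e6 ^ 14) ^ 6f = f2 ^ 6f = 9d
byte 4: (40 ^ 17) ^ 72 = 57 ^ 72 = 25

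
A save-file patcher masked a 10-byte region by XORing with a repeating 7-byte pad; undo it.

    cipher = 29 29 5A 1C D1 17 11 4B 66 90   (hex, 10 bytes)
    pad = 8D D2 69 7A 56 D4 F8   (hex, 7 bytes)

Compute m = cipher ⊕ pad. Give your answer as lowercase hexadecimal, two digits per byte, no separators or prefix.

The 7-byte key repeats, so the effective keystream is 8d d2 69 7a 56 d4 f8 8d d2 69.
byte 0: 29 XOR 8d = a4
byte 1: 29 XOR d2 = fb
byte 2: 5a XOR 69 = 33
byte 3: 1c XOR 7a = 66
byte 4: d1 XOR 56 = 87
byte 5: 17 XOR d4 = c3
byte 6: 11 XOR f8 = e9
byte 7: 4b XOR 8d = c6
byte 8: 66 XOR d2 = b4
byte 9: 90 XOR 69 = f9

a4fb336687c3e9c6b4f9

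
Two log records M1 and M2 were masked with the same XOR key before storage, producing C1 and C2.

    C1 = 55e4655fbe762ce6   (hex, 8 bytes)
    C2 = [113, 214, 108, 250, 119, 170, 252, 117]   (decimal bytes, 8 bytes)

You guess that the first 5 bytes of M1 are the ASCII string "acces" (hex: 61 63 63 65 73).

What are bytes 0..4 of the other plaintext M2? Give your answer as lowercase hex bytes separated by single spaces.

45 51 6a c0 ba

First, C1 ⊕ C2 = (M1 ⊕ K) ⊕ (M2 ⊕ K) = M1 ⊕ M2, so the key drops out. Then M2 = (M1 ⊕ M2) ⊕ M1 over the first 5 bytes.
byte 0: (55 XOR 71) XOR 61 = 24 XOR 61 = 45
byte 1: (e4 XOR d6) XOR 63 = 32 XOR 63 = 51
byte 2: (65 XOR 6c) XOR 63 = 09 XOR 63 = 6a
byte 3: (5f XOR fa) XOR 65 = a5 XOR 65 = c0
byte 4: (be XOR 77) XOR 73 = c9 XOR 73 = ba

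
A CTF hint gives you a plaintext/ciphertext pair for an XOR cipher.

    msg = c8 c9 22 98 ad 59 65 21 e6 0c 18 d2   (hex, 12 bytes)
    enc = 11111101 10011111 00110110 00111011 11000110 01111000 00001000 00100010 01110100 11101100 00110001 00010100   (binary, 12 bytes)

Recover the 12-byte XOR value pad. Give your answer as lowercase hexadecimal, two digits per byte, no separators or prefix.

Since enc = msg ⊕ pad, XORing both sides with msg gives pad = msg ⊕ enc.
c8 XOR fd = 35
c9 XOR 9f = 56
22 XOR 36 = 14
98 XOR 3b = a3
ad XOR c6 = 6b
59 XOR 78 = 21
65 XOR 08 = 6d
21 XOR 22 = 03
e6 XOR 74 = 92
0c XOR ec = e0
18 XOR 31 = 29
d2 XOR 14 = c6

355614a36b216d0392e029c6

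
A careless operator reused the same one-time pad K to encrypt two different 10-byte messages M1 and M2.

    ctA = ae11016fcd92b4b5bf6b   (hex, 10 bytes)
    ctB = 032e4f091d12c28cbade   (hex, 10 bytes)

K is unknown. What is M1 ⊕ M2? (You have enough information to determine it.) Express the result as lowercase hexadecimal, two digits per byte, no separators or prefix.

ad3f4e66d080763905b5

ctA ⊕ ctB = (M1 ⊕ K) ⊕ (M2 ⊕ K) = M1 ⊕ M2 — the shared key cancels under XOR.
byte 0: ae xor 03 = ad
byte 1: 11 xor 2e = 3f
byte 2: 01 xor 4f = 4e
byte 3: 6f xor 09 = 66
byte 4: cd xor 1d = d0
byte 5: 92 xor 12 = 80
byte 6: b4 xor c2 = 76
byte 7: b5 xor 8c = 39
byte 8: bf xor ba = 05
byte 9: 6b xor de = b5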